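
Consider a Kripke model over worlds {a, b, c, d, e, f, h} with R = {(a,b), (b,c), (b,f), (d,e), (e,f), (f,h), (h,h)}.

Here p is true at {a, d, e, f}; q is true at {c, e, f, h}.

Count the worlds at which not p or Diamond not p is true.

a: not p is F, Diamond not p is T. ✓
b: not p is T, Diamond not p is T. ✓
c: not p is T, Diamond not p is F. ✓
d: not p is F, Diamond not p is F. ✗
e: not p is F, Diamond not p is F. ✗
f: not p is F, Diamond not p is T. ✓
h: not p is T, Diamond not p is T. ✓
Satisfying worlds: {a, b, c, f, h}.

5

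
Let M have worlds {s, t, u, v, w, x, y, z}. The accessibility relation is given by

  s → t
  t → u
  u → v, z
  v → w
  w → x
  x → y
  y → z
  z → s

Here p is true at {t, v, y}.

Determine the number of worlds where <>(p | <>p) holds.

6

s: successors {t}; p | <>p there: t:T. ✓
t: successors {u}; p | <>p there: u:T. ✓
u: successors {v, z}; p | <>p there: v:T, z:F. ✓
v: successors {w}; p | <>p there: w:F. ✗
w: successors {x}; p | <>p there: x:T. ✓
x: successors {y}; p | <>p there: y:T. ✓
y: successors {z}; p | <>p there: z:F. ✗
z: successors {s}; p | <>p there: s:T. ✓
Satisfying worlds: {s, t, u, w, x, z}.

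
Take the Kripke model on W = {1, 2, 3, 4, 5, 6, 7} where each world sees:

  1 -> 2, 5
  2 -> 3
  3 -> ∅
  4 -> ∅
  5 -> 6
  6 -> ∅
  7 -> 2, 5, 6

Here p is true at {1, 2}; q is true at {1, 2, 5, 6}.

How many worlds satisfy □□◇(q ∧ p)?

5

1: successors {2, 5}; □◇(q ∧ p) there: 2:F, 5:F. ✗
2: successors {3}; □◇(q ∧ p) there: 3:T. ✓
3: no successors, so □□◇(q ∧ p) holds vacuously. ✓
4: no successors, so □□◇(q ∧ p) holds vacuously. ✓
5: successors {6}; □◇(q ∧ p) there: 6:T. ✓
6: no successors, so □□◇(q ∧ p) holds vacuously. ✓
7: successors {2, 5, 6}; □◇(q ∧ p) there: 2:F, 5:F, 6:T. ✗
Satisfying worlds: {2, 3, 4, 5, 6}.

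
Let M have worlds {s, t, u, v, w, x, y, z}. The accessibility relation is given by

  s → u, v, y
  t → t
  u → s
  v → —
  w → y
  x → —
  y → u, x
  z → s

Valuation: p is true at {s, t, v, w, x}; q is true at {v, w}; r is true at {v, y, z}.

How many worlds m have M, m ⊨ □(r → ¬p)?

7

s: successors {u, v, y}; r → ¬p there: u:T, v:F, y:T. ✗
t: successors {t}; r → ¬p there: t:T. ✓
u: successors {s}; r → ¬p there: s:T. ✓
v: no successors, so □(r → ¬p) holds vacuously. ✓
w: successors {y}; r → ¬p there: y:T. ✓
x: no successors, so □(r → ¬p) holds vacuously. ✓
y: successors {u, x}; r → ¬p there: u:T, x:T. ✓
z: successors {s}; r → ¬p there: s:T. ✓
Satisfying worlds: {t, u, v, w, x, y, z}.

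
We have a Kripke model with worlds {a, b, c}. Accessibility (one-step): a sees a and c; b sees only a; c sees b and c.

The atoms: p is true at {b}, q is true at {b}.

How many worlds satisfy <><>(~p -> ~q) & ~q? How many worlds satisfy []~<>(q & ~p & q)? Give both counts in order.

For <><>(~p -> ~q) & ~q:
a: <><>(~p -> ~q) is T, ~q is T. ✓
b: <><>(~p -> ~q) is T, ~q is F. ✗
c: <><>(~p -> ~q) is T, ~q is T. ✓
— 2 worlds.
For []~<>(q & ~p & q):
a: successors {a, c}; ~<>(q & ~p & q) there: a:T, c:T. ✓
b: successors {a}; ~<>(q & ~p & q) there: a:T. ✓
c: successors {b, c}; ~<>(q & ~p & q) there: b:T, c:T. ✓
— 3 worlds.

2 and 3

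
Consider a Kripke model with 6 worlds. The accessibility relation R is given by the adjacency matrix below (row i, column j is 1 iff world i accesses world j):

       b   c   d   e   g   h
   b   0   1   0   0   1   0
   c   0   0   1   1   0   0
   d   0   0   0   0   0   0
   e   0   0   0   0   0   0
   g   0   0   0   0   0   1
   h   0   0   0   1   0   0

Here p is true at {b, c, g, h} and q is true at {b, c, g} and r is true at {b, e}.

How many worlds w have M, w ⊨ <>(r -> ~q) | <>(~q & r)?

4

b: <>(r -> ~q) is T, <>(~q & r) is F. ✓
c: <>(r -> ~q) is T, <>(~q & r) is T. ✓
d: <>(r -> ~q) is F, <>(~q & r) is F. ✗
e: <>(r -> ~q) is F, <>(~q & r) is F. ✗
g: <>(r -> ~q) is T, <>(~q & r) is F. ✓
h: <>(r -> ~q) is T, <>(~q & r) is T. ✓
Satisfying worlds: {b, c, g, h}.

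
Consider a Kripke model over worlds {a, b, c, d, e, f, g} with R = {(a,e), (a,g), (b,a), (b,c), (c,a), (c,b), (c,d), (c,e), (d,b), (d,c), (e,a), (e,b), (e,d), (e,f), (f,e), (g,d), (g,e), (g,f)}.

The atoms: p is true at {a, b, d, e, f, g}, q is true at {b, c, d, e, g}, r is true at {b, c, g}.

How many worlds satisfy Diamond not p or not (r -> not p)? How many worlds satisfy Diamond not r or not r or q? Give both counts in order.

For Diamond not p or not (r -> not p):
a: Diamond not p is F, not (r -> not p) is F. ✗
b: Diamond not p is T, not (r -> not p) is T. ✓
c: Diamond not p is F, not (r -> not p) is F. ✗
d: Diamond not p is T, not (r -> not p) is F. ✓
e: Diamond not p is F, not (r -> not p) is F. ✗
f: Diamond not p is F, not (r -> not p) is F. ✗
g: Diamond not p is F, not (r -> not p) is T. ✓
— 3 worlds.
For Diamond not r or not r or q:
a: Diamond not r is T, not r or q is T. ✓
b: Diamond not r is T, not r or q is T. ✓
c: Diamond not r is T, not r or q is T. ✓
d: Diamond not r is F, not r or q is T. ✓
e: Diamond not r is T, not r or q is T. ✓
f: Diamond not r is T, not r or q is T. ✓
g: Diamond not r is T, not r or q is T. ✓
— 7 worlds.

3 and 7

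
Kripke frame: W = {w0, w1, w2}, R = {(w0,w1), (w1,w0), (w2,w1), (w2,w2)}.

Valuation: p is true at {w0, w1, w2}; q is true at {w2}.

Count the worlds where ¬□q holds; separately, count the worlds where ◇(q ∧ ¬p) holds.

3 and 0

For ¬□q:
w0: □q is F. ✓
w1: □q is F. ✓
w2: □q is F. ✓
— 3 worlds.
For ◇(q ∧ ¬p):
w0: successors {w1}; q ∧ ¬p there: w1:F. ✗
w1: successors {w0}; q ∧ ¬p there: w0:F. ✗
w2: successors {w1, w2}; q ∧ ¬p there: w1:F, w2:F. ✗
— 0 worlds.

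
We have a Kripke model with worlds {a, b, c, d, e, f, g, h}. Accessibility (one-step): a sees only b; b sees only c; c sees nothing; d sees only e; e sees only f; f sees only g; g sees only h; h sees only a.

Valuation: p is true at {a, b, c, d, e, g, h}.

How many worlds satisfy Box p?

a: successors {b}; p there: b:T. ✓
b: successors {c}; p there: c:T. ✓
c: no successors, so Box p holds vacuously. ✓
d: successors {e}; p there: e:T. ✓
e: successors {f}; p there: f:F. ✗
f: successors {g}; p there: g:T. ✓
g: successors {h}; p there: h:T. ✓
h: successors {a}; p there: a:T. ✓
Satisfying worlds: {a, b, c, d, f, g, h}.

7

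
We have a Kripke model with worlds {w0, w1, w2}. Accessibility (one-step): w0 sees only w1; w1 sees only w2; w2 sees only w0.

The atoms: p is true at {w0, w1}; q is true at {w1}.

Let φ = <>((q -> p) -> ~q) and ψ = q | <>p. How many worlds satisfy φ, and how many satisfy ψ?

2 and 3

For <>((q -> p) -> ~q):
w0: successors {w1}; (q -> p) -> ~q there: w1:F. ✗
w1: successors {w2}; (q -> p) -> ~q there: w2:T. ✓
w2: successors {w0}; (q -> p) -> ~q there: w0:T. ✓
— 2 worlds.
For q | <>p:
w0: q is F, <>p is T. ✓
w1: q is T, <>p is F. ✓
w2: q is F, <>p is T. ✓
— 3 worlds.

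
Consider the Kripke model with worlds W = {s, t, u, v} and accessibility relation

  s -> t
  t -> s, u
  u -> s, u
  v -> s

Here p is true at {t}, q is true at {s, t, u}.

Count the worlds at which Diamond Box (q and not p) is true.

3

s: successors {t}; Box (q and not p) there: t:T. ✓
t: successors {s, u}; Box (q and not p) there: s:F, u:T. ✓
u: successors {s, u}; Box (q and not p) there: s:F, u:T. ✓
v: successors {s}; Box (q and not p) there: s:F. ✗
Satisfying worlds: {s, t, u}.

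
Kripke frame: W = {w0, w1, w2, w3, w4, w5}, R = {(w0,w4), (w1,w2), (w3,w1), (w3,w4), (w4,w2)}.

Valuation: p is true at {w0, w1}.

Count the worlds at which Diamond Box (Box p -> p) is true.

2

w0: successors {w4}; Box (Box p -> p) there: w4:F. ✗
w1: successors {w2}; Box (Box p -> p) there: w2:T. ✓
w2: no successors, so Diamond Box (Box p -> p) fails. ✗
w3: successors {w1, w4}; Box (Box p -> p) there: w1:F, w4:F. ✗
w4: successors {w2}; Box (Box p -> p) there: w2:T. ✓
w5: no successors, so Diamond Box (Box p -> p) fails. ✗
Satisfying worlds: {w1, w4}.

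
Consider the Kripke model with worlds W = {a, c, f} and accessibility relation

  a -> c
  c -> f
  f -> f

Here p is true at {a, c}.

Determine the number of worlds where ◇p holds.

a: successors {c}; p there: c:T. ✓
c: successors {f}; p there: f:F. ✗
f: successors {f}; p there: f:F. ✗
Satisfying worlds: {a}.

1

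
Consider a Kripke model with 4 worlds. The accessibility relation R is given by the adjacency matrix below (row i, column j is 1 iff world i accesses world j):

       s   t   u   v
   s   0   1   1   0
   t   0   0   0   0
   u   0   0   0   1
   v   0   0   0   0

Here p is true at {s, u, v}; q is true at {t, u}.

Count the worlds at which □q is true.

s: successors {t, u}; q there: t:T, u:T. ✓
t: no successors, so □q holds vacuously. ✓
u: successors {v}; q there: v:F. ✗
v: no successors, so □q holds vacuously. ✓
Satisfying worlds: {s, t, v}.

3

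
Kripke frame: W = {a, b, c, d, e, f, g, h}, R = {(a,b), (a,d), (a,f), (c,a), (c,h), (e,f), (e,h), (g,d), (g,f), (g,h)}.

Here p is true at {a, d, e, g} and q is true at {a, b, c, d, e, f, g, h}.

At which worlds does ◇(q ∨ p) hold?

{a, c, e, g}

a: successors {b, d, f}; q ∨ p there: b:T, d:T, f:T. ✓
b: no successors, so ◇(q ∨ p) fails. ✗
c: successors {a, h}; q ∨ p there: a:T, h:T. ✓
d: no successors, so ◇(q ∨ p) fails. ✗
e: successors {f, h}; q ∨ p there: f:T, h:T. ✓
f: no successors, so ◇(q ∨ p) fails. ✗
g: successors {d, f, h}; q ∨ p there: d:T, f:T, h:T. ✓
h: no successors, so ◇(q ∨ p) fails. ✗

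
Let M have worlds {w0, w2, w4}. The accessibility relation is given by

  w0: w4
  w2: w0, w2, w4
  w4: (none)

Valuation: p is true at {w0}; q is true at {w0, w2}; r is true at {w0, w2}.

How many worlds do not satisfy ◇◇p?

2

w0: successors {w4}; ◇p there: w4:F. ✗
w2: successors {w0, w2, w4}; ◇p there: w0:F, w2:T, w4:F. ✓
w4: no successors, so ◇◇p fails. ✗
Satisfying worlds: {w2}.
So ◇◇p fails at the other 2 worlds.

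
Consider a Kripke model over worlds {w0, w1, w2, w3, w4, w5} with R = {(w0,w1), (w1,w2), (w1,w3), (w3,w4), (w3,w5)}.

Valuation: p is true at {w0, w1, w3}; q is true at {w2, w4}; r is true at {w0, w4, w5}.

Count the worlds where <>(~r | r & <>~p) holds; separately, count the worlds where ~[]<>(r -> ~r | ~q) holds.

For <>(~r | r & <>~p):
w0: successors {w1}; ~r | r & <>~p there: w1:T. ✓
w1: successors {w2, w3}; ~r | r & <>~p there: w2:T, w3:T. ✓
w2: no successors, so <>(~r | r & <>~p) fails. ✗
w3: successors {w4, w5}; ~r | r & <>~p there: w4:F, w5:F. ✗
w4: no successors, so <>(~r | r & <>~p) fails. ✗
w5: no successors, so <>(~r | r & <>~p) fails. ✗
— 2 worlds.
For ~[]<>(r -> ~r | ~q):
w0: []<>(r -> ~r | ~q) is T. ✗
w1: []<>(r -> ~r | ~q) is F. ✓
w2: []<>(r -> ~r | ~q) is T. ✗
w3: []<>(r -> ~r | ~q) is F. ✓
w4: []<>(r -> ~r | ~q) is T. ✗
w5: []<>(r -> ~r | ~q) is T. ✗
— 2 worlds.

2 and 2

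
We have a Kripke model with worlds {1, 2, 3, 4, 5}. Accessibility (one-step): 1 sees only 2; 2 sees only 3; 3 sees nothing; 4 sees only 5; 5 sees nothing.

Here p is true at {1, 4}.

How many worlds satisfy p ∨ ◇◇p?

1: p is T, ◇◇p is F. ✓
2: p is F, ◇◇p is F. ✗
3: p is F, ◇◇p is F. ✗
4: p is T, ◇◇p is F. ✓
5: p is F, ◇◇p is F. ✗
Satisfying worlds: {1, 4}.

2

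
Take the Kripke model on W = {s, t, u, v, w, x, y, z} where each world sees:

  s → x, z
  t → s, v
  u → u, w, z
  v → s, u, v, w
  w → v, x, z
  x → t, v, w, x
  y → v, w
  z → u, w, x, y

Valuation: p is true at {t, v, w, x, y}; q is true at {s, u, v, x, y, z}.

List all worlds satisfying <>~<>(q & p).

s: successors {x, z}; ~<>(q & p) there: x:F, z:F. ✗
t: successors {s, v}; ~<>(q & p) there: s:F, v:F. ✗
u: successors {u, w, z}; ~<>(q & p) there: u:T, w:F, z:F. ✓
v: successors {s, u, v, w}; ~<>(q & p) there: s:F, u:T, v:F, w:F. ✓
w: successors {v, x, z}; ~<>(q & p) there: v:F, x:F, z:F. ✗
x: successors {t, v, w, x}; ~<>(q & p) there: t:F, v:F, w:F, x:F. ✗
y: successors {v, w}; ~<>(q & p) there: v:F, w:F. ✗
z: successors {u, w, x, y}; ~<>(q & p) there: u:T, w:F, x:F, y:F. ✓

{u, v, z}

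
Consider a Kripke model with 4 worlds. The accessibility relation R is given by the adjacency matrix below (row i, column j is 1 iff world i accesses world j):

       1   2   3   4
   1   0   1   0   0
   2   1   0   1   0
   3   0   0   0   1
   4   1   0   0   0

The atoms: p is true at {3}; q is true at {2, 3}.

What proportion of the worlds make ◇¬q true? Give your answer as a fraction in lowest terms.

3/4

1: successors {2}; ¬q there: 2:F. ✗
2: successors {1, 3}; ¬q there: 1:T, 3:F. ✓
3: successors {4}; ¬q there: 4:T. ✓
4: successors {1}; ¬q there: 1:T. ✓
That's 3 of 4 worlds, so 3/4.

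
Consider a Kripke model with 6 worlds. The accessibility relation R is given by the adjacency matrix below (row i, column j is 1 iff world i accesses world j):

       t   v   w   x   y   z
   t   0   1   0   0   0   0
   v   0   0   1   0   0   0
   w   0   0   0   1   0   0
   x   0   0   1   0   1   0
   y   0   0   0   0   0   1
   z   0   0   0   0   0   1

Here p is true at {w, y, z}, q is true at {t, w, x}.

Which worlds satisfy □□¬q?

t: successors {v}; □¬q there: v:F. ✗
v: successors {w}; □¬q there: w:F. ✗
w: successors {x}; □¬q there: x:F. ✗
x: successors {w, y}; □¬q there: w:F, y:T. ✗
y: successors {z}; □¬q there: z:T. ✓
z: successors {z}; □¬q there: z:T. ✓

{y, z}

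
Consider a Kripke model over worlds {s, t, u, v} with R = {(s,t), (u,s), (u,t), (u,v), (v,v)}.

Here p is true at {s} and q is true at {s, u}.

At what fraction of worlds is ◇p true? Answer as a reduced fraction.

s: successors {t}; p there: t:F. ✗
t: no successors, so ◇p fails. ✗
u: successors {s, t, v}; p there: s:T, t:F, v:F. ✓
v: successors {v}; p there: v:F. ✗
That's 1 of 4 worlds, so 1/4.

1/4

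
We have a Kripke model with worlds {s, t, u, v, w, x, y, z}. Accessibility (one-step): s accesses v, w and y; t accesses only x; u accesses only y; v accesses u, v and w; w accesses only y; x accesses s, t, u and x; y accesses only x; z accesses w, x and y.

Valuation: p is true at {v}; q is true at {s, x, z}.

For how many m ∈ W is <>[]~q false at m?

s: successors {v, w, y}; []~q there: v:T, w:T, y:F. ✓
t: successors {x}; []~q there: x:F. ✗
u: successors {y}; []~q there: y:F. ✗
v: successors {u, v, w}; []~q there: u:T, v:T, w:T. ✓
w: successors {y}; []~q there: y:F. ✗
x: successors {s, t, u, x}; []~q there: s:T, t:F, u:T, x:F. ✓
y: successors {x}; []~q there: x:F. ✗
z: successors {w, x, y}; []~q there: w:T, x:F, y:F. ✓
Satisfying worlds: {s, v, x, z}.
So <>[]~q fails at the other 4 worlds.

4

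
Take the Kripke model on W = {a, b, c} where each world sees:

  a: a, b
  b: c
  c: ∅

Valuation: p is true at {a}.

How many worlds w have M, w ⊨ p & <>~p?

a: p is T, <>~p is T. ✓
b: p is F, <>~p is T. ✗
c: p is F, <>~p is F. ✗
Satisfying worlds: {a}.

1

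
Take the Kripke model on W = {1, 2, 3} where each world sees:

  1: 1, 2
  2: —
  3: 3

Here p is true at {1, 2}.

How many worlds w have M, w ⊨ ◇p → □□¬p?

1: ◇p is T, □□¬p is F. ✗
2: ◇p is F, □□¬p is T. ✓
3: ◇p is F, □□¬p is T. ✓
Satisfying worlds: {2, 3}.

2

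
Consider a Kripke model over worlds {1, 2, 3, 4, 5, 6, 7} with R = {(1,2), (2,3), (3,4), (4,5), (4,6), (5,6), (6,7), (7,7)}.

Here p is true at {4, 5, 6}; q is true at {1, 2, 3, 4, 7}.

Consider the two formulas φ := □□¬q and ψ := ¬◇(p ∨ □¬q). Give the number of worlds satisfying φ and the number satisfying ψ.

1 and 4

For □□¬q:
1: successors {2}; □¬q there: 2:F. ✗
2: successors {3}; □¬q there: 3:F. ✗
3: successors {4}; □¬q there: 4:T. ✓
4: successors {5, 6}; □¬q there: 5:T, 6:F. ✗
5: successors {6}; □¬q there: 6:F. ✗
6: successors {7}; □¬q there: 7:F. ✗
7: successors {7}; □¬q there: 7:F. ✗
— 1 world.
For ¬◇(p ∨ □¬q):
1: ◇(p ∨ □¬q) is F. ✓
2: ◇(p ∨ □¬q) is F. ✓
3: ◇(p ∨ □¬q) is T. ✗
4: ◇(p ∨ □¬q) is T. ✗
5: ◇(p ∨ □¬q) is T. ✗
6: ◇(p ∨ □¬q) is F. ✓
7: ◇(p ∨ □¬q) is F. ✓
— 4 worlds.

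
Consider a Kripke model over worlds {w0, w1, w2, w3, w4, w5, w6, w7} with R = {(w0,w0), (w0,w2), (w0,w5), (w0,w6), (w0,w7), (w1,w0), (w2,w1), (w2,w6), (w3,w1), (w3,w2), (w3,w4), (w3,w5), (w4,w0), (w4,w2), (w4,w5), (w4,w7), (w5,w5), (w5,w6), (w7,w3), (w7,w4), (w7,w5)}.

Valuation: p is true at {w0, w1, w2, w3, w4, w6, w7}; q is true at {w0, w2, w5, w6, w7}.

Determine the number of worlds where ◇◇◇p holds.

7

w0: successors {w0, w2, w5, w6, w7}; ◇◇p there: w0:T, w2:T, w5:T, w6:F, w7:T. ✓
w1: successors {w0}; ◇◇p there: w0:T. ✓
w2: successors {w1, w6}; ◇◇p there: w1:T, w6:F. ✓
w3: successors {w1, w2, w4, w5}; ◇◇p there: w1:T, w2:T, w4:T, w5:T. ✓
w4: successors {w0, w2, w5, w7}; ◇◇p there: w0:T, w2:T, w5:T, w7:T. ✓
w5: successors {w5, w6}; ◇◇p there: w5:T, w6:F. ✓
w6: no successors, so ◇◇◇p fails. ✗
w7: successors {w3, w4, w5}; ◇◇p there: w3:T, w4:T, w5:T. ✓
Satisfying worlds: {w0, w1, w2, w3, w4, w5, w7}.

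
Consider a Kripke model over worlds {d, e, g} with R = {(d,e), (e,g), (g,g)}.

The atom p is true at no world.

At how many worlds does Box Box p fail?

3

d: successors {e}; Box p there: e:F. ✗
e: successors {g}; Box p there: g:F. ✗
g: successors {g}; Box p there: g:F. ✗
Satisfying worlds: ∅.
So Box Box p fails at the other 3 worlds.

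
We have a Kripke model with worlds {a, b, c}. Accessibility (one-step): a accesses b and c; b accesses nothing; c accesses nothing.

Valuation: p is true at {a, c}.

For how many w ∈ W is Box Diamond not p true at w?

2

a: successors {b, c}; Diamond not p there: b:F, c:F. ✗
b: no successors, so Box Diamond not p holds vacuously. ✓
c: no successors, so Box Diamond not p holds vacuously. ✓
Satisfying worlds: {b, c}.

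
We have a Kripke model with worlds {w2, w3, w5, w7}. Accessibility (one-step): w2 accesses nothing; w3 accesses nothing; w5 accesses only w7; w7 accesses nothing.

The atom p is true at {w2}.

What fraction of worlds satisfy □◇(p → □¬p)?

w2: no successors, so □◇(p → □¬p) holds vacuously. ✓
w3: no successors, so □◇(p → □¬p) holds vacuously. ✓
w5: successors {w7}; ◇(p → □¬p) there: w7:F. ✗
w7: no successors, so □◇(p → □¬p) holds vacuously. ✓
That's 3 of 4 worlds, so 3/4.

3/4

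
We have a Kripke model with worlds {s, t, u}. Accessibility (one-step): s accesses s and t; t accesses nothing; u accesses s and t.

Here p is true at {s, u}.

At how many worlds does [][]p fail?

s: successors {s, t}; []p there: s:F, t:T. ✗
t: no successors, so [][]p holds vacuously. ✓
u: successors {s, t}; []p there: s:F, t:T. ✗
Satisfying worlds: {t}.
So [][]p fails at the other 2 worlds.

2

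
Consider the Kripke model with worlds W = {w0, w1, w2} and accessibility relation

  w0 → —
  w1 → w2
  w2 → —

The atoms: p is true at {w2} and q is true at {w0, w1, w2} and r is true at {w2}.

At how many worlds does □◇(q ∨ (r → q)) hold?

2

w0: no successors, so □◇(q ∨ (r → q)) holds vacuously. ✓
w1: successors {w2}; ◇(q ∨ (r → q)) there: w2:F. ✗
w2: no successors, so □◇(q ∨ (r → q)) holds vacuously. ✓
Satisfying worlds: {w0, w2}.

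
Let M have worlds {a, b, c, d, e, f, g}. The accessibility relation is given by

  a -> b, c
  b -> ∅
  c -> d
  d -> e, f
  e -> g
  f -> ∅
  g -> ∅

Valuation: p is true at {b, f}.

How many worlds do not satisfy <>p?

a: successors {b, c}; p there: b:T, c:F. ✓
b: no successors, so <>p fails. ✗
c: successors {d}; p there: d:F. ✗
d: successors {e, f}; p there: e:F, f:T. ✓
e: successors {g}; p there: g:F. ✗
f: no successors, so <>p fails. ✗
g: no successors, so <>p fails. ✗
Satisfying worlds: {a, d}.
So <>p fails at the other 5 worlds.

5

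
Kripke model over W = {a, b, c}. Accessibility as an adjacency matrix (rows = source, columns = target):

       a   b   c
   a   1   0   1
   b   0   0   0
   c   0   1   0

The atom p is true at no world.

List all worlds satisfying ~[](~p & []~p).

a: [](~p & []~p) is T. ✗
b: [](~p & []~p) is T. ✗
c: [](~p & []~p) is T. ✗

∅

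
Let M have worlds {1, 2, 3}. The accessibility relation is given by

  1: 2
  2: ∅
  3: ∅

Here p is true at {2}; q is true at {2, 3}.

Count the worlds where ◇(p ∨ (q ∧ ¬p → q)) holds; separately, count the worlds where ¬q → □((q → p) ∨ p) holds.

1 and 3

For ◇(p ∨ (q ∧ ¬p → q)):
1: successors {2}; p ∨ (q ∧ ¬p → q) there: 2:T. ✓
2: no successors, so ◇(p ∨ (q ∧ ¬p → q)) fails. ✗
3: no successors, so ◇(p ∨ (q ∧ ¬p → q)) fails. ✗
— 1 world.
For ¬q → □((q → p) ∨ p):
1: ¬q is T, □((q → p) ∨ p) is T. ✓
2: ¬q is F, □((q → p) ∨ p) is T. ✓
3: ¬q is F, □((q → p) ∨ p) is T. ✓
— 3 worlds.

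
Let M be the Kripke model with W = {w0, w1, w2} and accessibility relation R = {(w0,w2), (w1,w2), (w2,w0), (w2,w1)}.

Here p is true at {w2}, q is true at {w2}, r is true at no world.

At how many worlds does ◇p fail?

1

w0: successors {w2}; p there: w2:T. ✓
w1: successors {w2}; p there: w2:T. ✓
w2: successors {w0, w1}; p there: w0:F, w1:F. ✗
Satisfying worlds: {w0, w1}.
So ◇p fails at the other 1 world.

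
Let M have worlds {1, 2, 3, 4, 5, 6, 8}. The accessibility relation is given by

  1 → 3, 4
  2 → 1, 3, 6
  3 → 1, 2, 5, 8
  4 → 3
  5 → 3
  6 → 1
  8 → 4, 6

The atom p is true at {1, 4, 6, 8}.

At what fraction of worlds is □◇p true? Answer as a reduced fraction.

4/7

1: successors {3, 4}; ◇p there: 3:T, 4:F. ✗
2: successors {1, 3, 6}; ◇p there: 1:T, 3:T, 6:T. ✓
3: successors {1, 2, 5, 8}; ◇p there: 1:T, 2:T, 5:F, 8:T. ✗
4: successors {3}; ◇p there: 3:T. ✓
5: successors {3}; ◇p there: 3:T. ✓
6: successors {1}; ◇p there: 1:T. ✓
8: successors {4, 6}; ◇p there: 4:F, 6:T. ✗
That's 4 of 7 worlds, so 4/7.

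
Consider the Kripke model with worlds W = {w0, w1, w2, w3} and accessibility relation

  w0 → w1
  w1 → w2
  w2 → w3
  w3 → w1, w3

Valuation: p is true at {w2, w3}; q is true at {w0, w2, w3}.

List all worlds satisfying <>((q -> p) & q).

{w1, w2, w3}

w0: successors {w1}; (q -> p) & q there: w1:F. ✗
w1: successors {w2}; (q -> p) & q there: w2:T. ✓
w2: successors {w3}; (q -> p) & q there: w3:T. ✓
w3: successors {w1, w3}; (q -> p) & q there: w1:F, w3:T. ✓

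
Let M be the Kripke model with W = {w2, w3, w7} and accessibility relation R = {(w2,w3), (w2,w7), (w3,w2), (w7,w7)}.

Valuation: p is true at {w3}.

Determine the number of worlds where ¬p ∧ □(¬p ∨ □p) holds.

1

w2: ¬p is T, □(¬p ∨ □p) is F. ✗
w3: ¬p is F, □(¬p ∨ □p) is T. ✗
w7: ¬p is T, □(¬p ∨ □p) is T. ✓
Satisfying worlds: {w7}.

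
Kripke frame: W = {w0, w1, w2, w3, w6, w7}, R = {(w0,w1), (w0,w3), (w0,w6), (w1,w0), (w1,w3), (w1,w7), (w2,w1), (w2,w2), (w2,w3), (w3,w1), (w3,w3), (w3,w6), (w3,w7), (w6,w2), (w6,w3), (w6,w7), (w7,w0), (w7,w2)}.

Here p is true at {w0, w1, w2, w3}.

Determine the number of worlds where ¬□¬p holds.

6

w0: □¬p is F. ✓
w1: □¬p is F. ✓
w2: □¬p is F. ✓
w3: □¬p is F. ✓
w6: □¬p is F. ✓
w7: □¬p is F. ✓
Satisfying worlds: {w0, w1, w2, w3, w6, w7}.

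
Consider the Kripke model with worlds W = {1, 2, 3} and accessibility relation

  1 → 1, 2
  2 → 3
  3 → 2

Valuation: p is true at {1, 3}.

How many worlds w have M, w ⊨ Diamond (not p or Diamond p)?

2

1: successors {1, 2}; not p or Diamond p there: 1:T, 2:T. ✓
2: successors {3}; not p or Diamond p there: 3:F. ✗
3: successors {2}; not p or Diamond p there: 2:T. ✓
Satisfying worlds: {1, 3}.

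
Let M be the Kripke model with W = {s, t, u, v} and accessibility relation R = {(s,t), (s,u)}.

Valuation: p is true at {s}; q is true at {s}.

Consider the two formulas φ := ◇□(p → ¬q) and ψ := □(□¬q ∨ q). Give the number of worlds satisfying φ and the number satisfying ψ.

1 and 4

For ◇□(p → ¬q):
s: successors {t, u}; □(p → ¬q) there: t:T, u:T. ✓
t: no successors, so ◇□(p → ¬q) fails. ✗
u: no successors, so ◇□(p → ¬q) fails. ✗
v: no successors, so ◇□(p → ¬q) fails. ✗
— 1 world.
For □(□¬q ∨ q):
s: successors {t, u}; □¬q ∨ q there: t:T, u:T. ✓
t: no successors, so □(□¬q ∨ q) holds vacuously. ✓
u: no successors, so □(□¬q ∨ q) holds vacuously. ✓
v: no successors, so □(□¬q ∨ q) holds vacuously. ✓
— 4 worlds.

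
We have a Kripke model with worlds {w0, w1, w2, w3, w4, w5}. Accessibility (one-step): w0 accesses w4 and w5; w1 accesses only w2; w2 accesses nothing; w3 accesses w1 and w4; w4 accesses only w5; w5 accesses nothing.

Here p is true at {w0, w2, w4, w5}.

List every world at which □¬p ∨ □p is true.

{w0, w1, w2, w4, w5}

w0: □¬p is F, □p is T. ✓
w1: □¬p is F, □p is T. ✓
w2: □¬p is T, □p is T. ✓
w3: □¬p is F, □p is F. ✗
w4: □¬p is F, □p is T. ✓
w5: □¬p is T, □p is T. ✓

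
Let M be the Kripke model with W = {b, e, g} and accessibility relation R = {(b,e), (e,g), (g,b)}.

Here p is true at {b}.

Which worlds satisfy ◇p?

b: successors {e}; p there: e:F. ✗
e: successors {g}; p there: g:F. ✗
g: successors {b}; p there: b:T. ✓

{g}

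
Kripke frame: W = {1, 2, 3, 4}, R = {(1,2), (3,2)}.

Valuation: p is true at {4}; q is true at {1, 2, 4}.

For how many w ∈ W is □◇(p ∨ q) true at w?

2

1: successors {2}; ◇(p ∨ q) there: 2:F. ✗
2: no successors, so □◇(p ∨ q) holds vacuously. ✓
3: successors {2}; ◇(p ∨ q) there: 2:F. ✗
4: no successors, so □◇(p ∨ q) holds vacuously. ✓
Satisfying worlds: {2, 4}.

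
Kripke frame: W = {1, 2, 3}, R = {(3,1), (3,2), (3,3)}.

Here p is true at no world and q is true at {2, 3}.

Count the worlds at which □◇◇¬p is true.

2

1: no successors, so □◇◇¬p holds vacuously. ✓
2: no successors, so □◇◇¬p holds vacuously. ✓
3: successors {1, 2, 3}; ◇◇¬p there: 1:F, 2:F, 3:T. ✗
Satisfying worlds: {1, 2}.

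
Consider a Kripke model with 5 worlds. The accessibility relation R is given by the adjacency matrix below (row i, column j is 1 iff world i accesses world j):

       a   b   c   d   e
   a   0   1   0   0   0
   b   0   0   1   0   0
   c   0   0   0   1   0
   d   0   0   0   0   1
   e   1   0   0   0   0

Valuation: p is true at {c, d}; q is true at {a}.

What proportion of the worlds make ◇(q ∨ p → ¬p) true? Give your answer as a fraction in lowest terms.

a: successors {b}; q ∨ p → ¬p there: b:T. ✓
b: successors {c}; q ∨ p → ¬p there: c:F. ✗
c: successors {d}; q ∨ p → ¬p there: d:F. ✗
d: successors {e}; q ∨ p → ¬p there: e:T. ✓
e: successors {a}; q ∨ p → ¬p there: a:T. ✓
That's 3 of 5 worlds, so 3/5.

3/5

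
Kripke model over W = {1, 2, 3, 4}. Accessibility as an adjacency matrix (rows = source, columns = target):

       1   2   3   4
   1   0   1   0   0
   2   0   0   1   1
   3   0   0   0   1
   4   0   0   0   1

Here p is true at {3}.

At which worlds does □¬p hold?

{1, 3, 4}

1: successors {2}; ¬p there: 2:T. ✓
2: successors {3, 4}; ¬p there: 3:F, 4:T. ✗
3: successors {4}; ¬p there: 4:T. ✓
4: successors {4}; ¬p there: 4:T. ✓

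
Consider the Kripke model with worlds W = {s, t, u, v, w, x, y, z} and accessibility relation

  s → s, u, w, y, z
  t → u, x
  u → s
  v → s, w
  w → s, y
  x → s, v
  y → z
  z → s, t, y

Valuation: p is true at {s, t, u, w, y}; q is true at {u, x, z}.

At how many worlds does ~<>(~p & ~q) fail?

1

s: <>(~p & ~q) is F. ✓
t: <>(~p & ~q) is F. ✓
u: <>(~p & ~q) is F. ✓
v: <>(~p & ~q) is F. ✓
w: <>(~p & ~q) is F. ✓
x: <>(~p & ~q) is T. ✗
y: <>(~p & ~q) is F. ✓
z: <>(~p & ~q) is F. ✓
Satisfying worlds: {s, t, u, v, w, y, z}.
So ~<>(~p & ~q) fails at the other 1 world.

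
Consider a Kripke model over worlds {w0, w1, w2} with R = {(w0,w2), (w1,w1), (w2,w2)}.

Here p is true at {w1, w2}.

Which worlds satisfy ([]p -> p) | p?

{w1, w2}

w0: []p -> p is F, p is F. ✗
w1: []p -> p is T, p is T. ✓
w2: []p -> p is T, p is T. ✓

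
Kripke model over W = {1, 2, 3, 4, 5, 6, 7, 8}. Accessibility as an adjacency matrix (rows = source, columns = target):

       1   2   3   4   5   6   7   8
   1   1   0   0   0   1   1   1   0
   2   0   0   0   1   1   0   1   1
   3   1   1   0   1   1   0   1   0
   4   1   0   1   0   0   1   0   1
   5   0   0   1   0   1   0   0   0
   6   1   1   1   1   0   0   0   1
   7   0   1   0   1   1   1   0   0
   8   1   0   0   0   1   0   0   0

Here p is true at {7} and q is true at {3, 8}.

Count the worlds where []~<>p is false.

1: successors {1, 5, 6, 7}; ~<>p there: 1:F, 5:T, 6:T, 7:T. ✗
2: successors {4, 5, 7, 8}; ~<>p there: 4:T, 5:T, 7:T, 8:T. ✓
3: successors {1, 2, 4, 5, 7}; ~<>p there: 1:F, 2:F, 4:T, 5:T, 7:T. ✗
4: successors {1, 3, 6, 8}; ~<>p there: 1:F, 3:F, 6:T, 8:T. ✗
5: successors {3, 5}; ~<>p there: 3:F, 5:T. ✗
6: successors {1, 2, 3, 4, 8}; ~<>p there: 1:F, 2:F, 3:F, 4:T, 8:T. ✗
7: successors {2, 4, 5, 6}; ~<>p there: 2:F, 4:T, 5:T, 6:T. ✗
8: successors {1, 5}; ~<>p there: 1:F, 5:T. ✗
Satisfying worlds: {2}.
So []~<>p fails at the other 7 worlds.

7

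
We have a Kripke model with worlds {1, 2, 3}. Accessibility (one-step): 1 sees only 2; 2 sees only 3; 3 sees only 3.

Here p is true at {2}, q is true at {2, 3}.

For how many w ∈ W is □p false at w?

1: successors {2}; p there: 2:T. ✓
2: successors {3}; p there: 3:F. ✗
3: successors {3}; p there: 3:F. ✗
Satisfying worlds: {1}.
So □p fails at the other 2 worlds.

2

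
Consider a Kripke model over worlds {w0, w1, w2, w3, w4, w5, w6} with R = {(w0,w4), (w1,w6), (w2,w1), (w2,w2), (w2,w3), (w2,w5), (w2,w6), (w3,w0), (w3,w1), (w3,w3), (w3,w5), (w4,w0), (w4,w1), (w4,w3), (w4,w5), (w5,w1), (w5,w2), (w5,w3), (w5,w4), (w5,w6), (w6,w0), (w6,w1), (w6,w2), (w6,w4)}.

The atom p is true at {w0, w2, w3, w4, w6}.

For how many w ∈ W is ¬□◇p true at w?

w0: □◇p is T. ✗
w1: □◇p is T. ✗
w2: □◇p is T. ✗
w3: □◇p is T. ✗
w4: □◇p is T. ✗
w5: □◇p is T. ✗
w6: □◇p is T. ✗
Satisfying worlds: ∅.

0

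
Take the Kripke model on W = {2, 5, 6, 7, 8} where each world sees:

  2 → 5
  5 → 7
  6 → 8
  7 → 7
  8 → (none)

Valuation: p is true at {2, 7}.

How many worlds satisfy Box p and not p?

2

2: Box p is F, not p is F. ✗
5: Box p is T, not p is T. ✓
6: Box p is F, not p is T. ✗
7: Box p is T, not p is F. ✗
8: Box p is T, not p is T. ✓
Satisfying worlds: {5, 8}.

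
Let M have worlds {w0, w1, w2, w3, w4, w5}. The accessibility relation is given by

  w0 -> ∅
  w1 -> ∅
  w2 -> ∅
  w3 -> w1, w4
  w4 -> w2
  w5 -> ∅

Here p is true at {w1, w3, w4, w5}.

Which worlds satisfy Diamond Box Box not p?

w0: no successors, so Diamond Box Box not p fails. ✗
w1: no successors, so Diamond Box Box not p fails. ✗
w2: no successors, so Diamond Box Box not p fails. ✗
w3: successors {w1, w4}; Box Box not p there: w1:T, w4:T. ✓
w4: successors {w2}; Box Box not p there: w2:T. ✓
w5: no successors, so Diamond Box Box not p fails. ✗

{w3, w4}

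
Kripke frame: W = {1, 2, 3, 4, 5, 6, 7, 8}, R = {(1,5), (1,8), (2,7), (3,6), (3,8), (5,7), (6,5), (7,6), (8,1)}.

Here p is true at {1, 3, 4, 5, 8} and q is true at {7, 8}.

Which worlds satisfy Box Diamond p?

{3, 4, 7, 8}

1: successors {5, 8}; Diamond p there: 5:F, 8:T. ✗
2: successors {7}; Diamond p there: 7:F. ✗
3: successors {6, 8}; Diamond p there: 6:T, 8:T. ✓
4: no successors, so Box Diamond p holds vacuously. ✓
5: successors {7}; Diamond p there: 7:F. ✗
6: successors {5}; Diamond p there: 5:F. ✗
7: successors {6}; Diamond p there: 6:T. ✓
8: successors {1}; Diamond p there: 1:T. ✓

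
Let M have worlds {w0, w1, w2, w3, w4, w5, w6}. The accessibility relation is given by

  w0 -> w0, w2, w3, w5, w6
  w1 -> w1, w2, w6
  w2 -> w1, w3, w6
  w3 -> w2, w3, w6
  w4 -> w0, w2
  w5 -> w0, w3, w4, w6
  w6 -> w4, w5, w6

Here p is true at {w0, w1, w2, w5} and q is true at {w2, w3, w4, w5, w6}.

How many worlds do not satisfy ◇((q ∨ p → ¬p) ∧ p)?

7

w0: successors {w0, w2, w3, w5, w6}; (q ∨ p → ¬p) ∧ p there: w0:F, w2:F, w3:F, w5:F, w6:F. ✗
w1: successors {w1, w2, w6}; (q ∨ p → ¬p) ∧ p there: w1:F, w2:F, w6:F. ✗
w2: successors {w1, w3, w6}; (q ∨ p → ¬p) ∧ p there: w1:F, w3:F, w6:F. ✗
w3: successors {w2, w3, w6}; (q ∨ p → ¬p) ∧ p there: w2:F, w3:F, w6:F. ✗
w4: successors {w0, w2}; (q ∨ p → ¬p) ∧ p there: w0:F, w2:F. ✗
w5: successors {w0, w3, w4, w6}; (q ∨ p → ¬p) ∧ p there: w0:F, w3:F, w4:F, w6:F. ✗
w6: successors {w4, w5, w6}; (q ∨ p → ¬p) ∧ p there: w4:F, w5:F, w6:F. ✗
Satisfying worlds: ∅.
So ◇((q ∨ p → ¬p) ∧ p) fails at the other 7 worlds.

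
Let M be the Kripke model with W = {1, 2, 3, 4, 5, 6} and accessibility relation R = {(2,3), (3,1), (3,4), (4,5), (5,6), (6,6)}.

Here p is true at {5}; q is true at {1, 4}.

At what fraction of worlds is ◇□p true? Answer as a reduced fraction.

1: no successors, so ◇□p fails. ✗
2: successors {3}; □p there: 3:F. ✗
3: successors {1, 4}; □p there: 1:T, 4:T. ✓
4: successors {5}; □p there: 5:F. ✗
5: successors {6}; □p there: 6:F. ✗
6: successors {6}; □p there: 6:F. ✗
That's 1 of 6 worlds, so 1/6.

1/6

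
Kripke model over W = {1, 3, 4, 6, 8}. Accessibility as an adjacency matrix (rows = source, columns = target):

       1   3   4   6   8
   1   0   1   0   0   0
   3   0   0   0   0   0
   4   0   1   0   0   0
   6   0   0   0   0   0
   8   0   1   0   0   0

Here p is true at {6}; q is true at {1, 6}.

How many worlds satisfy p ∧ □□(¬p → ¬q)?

1: p is F, □□(¬p → ¬q) is T. ✗
3: p is F, □□(¬p → ¬q) is T. ✗
4: p is F, □□(¬p → ¬q) is T. ✗
6: p is T, □□(¬p → ¬q) is T. ✓
8: p is F, □□(¬p → ¬q) is T. ✗
Satisfying worlds: {6}.

1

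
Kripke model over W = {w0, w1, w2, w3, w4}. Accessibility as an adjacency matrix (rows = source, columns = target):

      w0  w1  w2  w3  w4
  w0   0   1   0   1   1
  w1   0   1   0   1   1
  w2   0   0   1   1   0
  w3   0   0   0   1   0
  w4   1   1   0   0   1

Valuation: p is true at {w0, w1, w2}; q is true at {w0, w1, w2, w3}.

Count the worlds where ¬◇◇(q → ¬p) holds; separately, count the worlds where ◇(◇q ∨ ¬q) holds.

0 and 5

For ¬◇◇(q → ¬p):
w0: ◇◇(q → ¬p) is T. ✗
w1: ◇◇(q → ¬p) is T. ✗
w2: ◇◇(q → ¬p) is T. ✗
w3: ◇◇(q → ¬p) is T. ✗
w4: ◇◇(q → ¬p) is T. ✗
— 0 worlds.
For ◇(◇q ∨ ¬q):
w0: successors {w1, w3, w4}; ◇q ∨ ¬q there: w1:T, w3:T, w4:T. ✓
w1: successors {w1, w3, w4}; ◇q ∨ ¬q there: w1:T, w3:T, w4:T. ✓
w2: successors {w2, w3}; ◇q ∨ ¬q there: w2:T, w3:T. ✓
w3: successors {w3}; ◇q ∨ ¬q there: w3:T. ✓
w4: successors {w0, w1, w4}; ◇q ∨ ¬q there: w0:T, w1:T, w4:T. ✓
— 5 worlds.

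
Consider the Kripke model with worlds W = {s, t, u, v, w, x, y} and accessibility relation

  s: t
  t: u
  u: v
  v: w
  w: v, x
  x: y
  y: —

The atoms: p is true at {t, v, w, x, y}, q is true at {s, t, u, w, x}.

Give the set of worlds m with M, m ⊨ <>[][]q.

{t, w, x}

s: successors {t}; [][]q there: t:F. ✗
t: successors {u}; [][]q there: u:T. ✓
u: successors {v}; [][]q there: v:F. ✗
v: successors {w}; [][]q there: w:F. ✗
w: successors {v, x}; [][]q there: v:F, x:T. ✓
x: successors {y}; [][]q there: y:T. ✓
y: no successors, so <>[][]q fails. ✗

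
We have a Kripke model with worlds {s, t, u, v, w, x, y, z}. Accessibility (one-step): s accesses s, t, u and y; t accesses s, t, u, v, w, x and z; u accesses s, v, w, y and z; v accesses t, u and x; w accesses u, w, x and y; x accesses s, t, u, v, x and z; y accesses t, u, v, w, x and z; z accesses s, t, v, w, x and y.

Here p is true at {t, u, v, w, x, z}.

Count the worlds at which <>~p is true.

6

s: successors {s, t, u, y}; ~p there: s:T, t:F, u:F, y:T. ✓
t: successors {s, t, u, v, w, x, z}; ~p there: s:T, t:F, u:F, v:F, w:F, x:F, z:F. ✓
u: successors {s, v, w, y, z}; ~p there: s:T, v:F, w:F, y:T, z:F. ✓
v: successors {t, u, x}; ~p there: t:F, u:F, x:F. ✗
w: successors {u, w, x, y}; ~p there: u:F, w:F, x:F, y:T. ✓
x: successors {s, t, u, v, x, z}; ~p there: s:T, t:F, u:F, v:F, x:F, z:F. ✓
y: successors {t, u, v, w, x, z}; ~p there: t:F, u:F, v:F, w:F, x:F, z:F. ✗
z: successors {s, t, v, w, x, y}; ~p there: s:T, t:F, v:F, w:F, x:F, y:T. ✓
Satisfying worlds: {s, t, u, w, x, z}.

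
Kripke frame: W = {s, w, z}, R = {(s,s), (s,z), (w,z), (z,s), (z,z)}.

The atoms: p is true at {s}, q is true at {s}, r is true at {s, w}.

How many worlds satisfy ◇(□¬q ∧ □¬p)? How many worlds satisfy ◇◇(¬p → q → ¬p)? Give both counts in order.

0 and 3

For ◇(□¬q ∧ □¬p):
s: successors {s, z}; □¬q ∧ □¬p there: s:F, z:F. ✗
w: successors {z}; □¬q ∧ □¬p there: z:F. ✗
z: successors {s, z}; □¬q ∧ □¬p there: s:F, z:F. ✗
— 0 worlds.
For ◇◇(¬p → q → ¬p):
s: successors {s, z}; ◇(¬p → q → ¬p) there: s:T, z:T. ✓
w: successors {z}; ◇(¬p → q → ¬p) there: z:T. ✓
z: successors {s, z}; ◇(¬p → q → ¬p) there: s:T, z:T. ✓
— 3 worlds.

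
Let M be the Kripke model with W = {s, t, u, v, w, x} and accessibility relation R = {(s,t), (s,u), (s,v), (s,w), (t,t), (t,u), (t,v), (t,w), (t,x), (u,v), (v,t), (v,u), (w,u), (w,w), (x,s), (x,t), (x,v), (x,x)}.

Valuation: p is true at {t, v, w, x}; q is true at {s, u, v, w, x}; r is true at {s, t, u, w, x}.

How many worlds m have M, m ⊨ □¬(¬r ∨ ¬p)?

0

s: successors {t, u, v, w}; ¬(¬r ∨ ¬p) there: t:T, u:F, v:F, w:T. ✗
t: successors {t, u, v, w, x}; ¬(¬r ∨ ¬p) there: t:T, u:F, v:F, w:T, x:T. ✗
u: successors {v}; ¬(¬r ∨ ¬p) there: v:F. ✗
v: successors {t, u}; ¬(¬r ∨ ¬p) there: t:T, u:F. ✗
w: successors {u, w}; ¬(¬r ∨ ¬p) there: u:F, w:T. ✗
x: successors {s, t, v, x}; ¬(¬r ∨ ¬p) there: s:F, t:T, v:F, x:T. ✗
Satisfying worlds: ∅.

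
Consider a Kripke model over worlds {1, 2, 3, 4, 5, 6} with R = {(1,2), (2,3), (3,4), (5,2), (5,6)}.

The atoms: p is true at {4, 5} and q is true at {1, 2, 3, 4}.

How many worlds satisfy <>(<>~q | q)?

1: successors {2}; <>~q | q there: 2:T. ✓
2: successors {3}; <>~q | q there: 3:T. ✓
3: successors {4}; <>~q | q there: 4:T. ✓
4: no successors, so <>(<>~q | q) fails. ✗
5: successors {2, 6}; <>~q | q there: 2:T, 6:F. ✓
6: no successors, so <>(<>~q | q) fails. ✗
Satisfying worlds: {1, 2, 3, 5}.

4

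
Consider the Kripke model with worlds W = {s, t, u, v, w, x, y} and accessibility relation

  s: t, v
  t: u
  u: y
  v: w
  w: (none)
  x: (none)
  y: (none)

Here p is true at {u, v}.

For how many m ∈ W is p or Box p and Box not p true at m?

s: p is F, Box p and Box not p is F. ✗
t: p is F, Box p and Box not p is F. ✗
u: p is T, Box p and Box not p is F. ✓
v: p is T, Box p and Box not p is F. ✓
w: p is F, Box p and Box not p is T. ✓
x: p is F, Box p and Box not p is T. ✓
y: p is F, Box p and Box not p is T. ✓
Satisfying worlds: {u, v, w, x, y}.

5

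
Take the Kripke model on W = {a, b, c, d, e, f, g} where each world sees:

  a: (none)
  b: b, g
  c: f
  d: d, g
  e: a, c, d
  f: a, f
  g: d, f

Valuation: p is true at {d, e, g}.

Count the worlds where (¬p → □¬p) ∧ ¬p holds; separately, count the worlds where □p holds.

3 and 2

For (¬p → □¬p) ∧ ¬p:
a: ¬p → □¬p is T, ¬p is T. ✓
b: ¬p → □¬p is F, ¬p is T. ✗
c: ¬p → □¬p is T, ¬p is T. ✓
d: ¬p → □¬p is T, ¬p is F. ✗
e: ¬p → □¬p is T, ¬p is F. ✗
f: ¬p → □¬p is T, ¬p is T. ✓
g: ¬p → □¬p is T, ¬p is F. ✗
— 3 worlds.
For □p:
a: no successors, so □p holds vacuously. ✓
b: successors {b, g}; p there: b:F, g:T. ✗
c: successors {f}; p there: f:F. ✗
d: successors {d, g}; p there: d:T, g:T. ✓
e: successors {a, c, d}; p there: a:F, c:F, d:T. ✗
f: successors {a, f}; p there: a:F, f:F. ✗
g: successors {d, f}; p there: d:T, f:F. ✗
— 2 worlds.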